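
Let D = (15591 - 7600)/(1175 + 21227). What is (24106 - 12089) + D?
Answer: 269212825/22402 ≈ 12017.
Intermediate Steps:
D = 7991/22402 ≈ 0.35671
(24106 - 12089) + D = (24106 - 12089) + 7991/22402 = 12017 + 7991/22402 = 269212825/22402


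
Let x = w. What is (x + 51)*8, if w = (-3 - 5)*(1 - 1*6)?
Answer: 728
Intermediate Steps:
w = 40 (w = -8*(1 - 6) = -8*(-5) = 40)
x = 40
(x + 51)*8 = (40 + 51)*8 = 91*8 = 728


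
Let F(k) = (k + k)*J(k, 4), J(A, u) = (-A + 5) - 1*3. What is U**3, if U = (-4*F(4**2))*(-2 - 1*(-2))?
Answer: 0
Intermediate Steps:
J(A, u) = 2 - A (J(A, u) = (5 - A) - 3 = 2 - A)
F(k) = 2*k*(2 - k) (F(k) = (k + k)*(2 - k) = (2*k)*(2 - k) = 2*k*(2 - k))
U = 0 (U = (-8*4**2*(2 - 1*4**2))*(-2 - 1*(-2)) = (-8*16*(2 - 1*16))*(-2 + 2) = -8*16*(2 - 16)*0 = -8*16*(-14)*0 = -4*(-448)*0 = 1792*0 = 0)
U**3 = 0**3 = 0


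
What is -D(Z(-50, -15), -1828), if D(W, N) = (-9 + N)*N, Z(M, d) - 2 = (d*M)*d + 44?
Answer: -3358036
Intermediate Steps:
Z(M, d) = 46 + M*d² (Z(M, d) = 2 + ((d*M)*d + 44) = 2 + ((M*d)*d + 44) = 2 + (M*d² + 44) = 2 + (44 + M*d²) = 46 + M*d²)
D(W, N) = N*(-9 + N)
-D(Z(-50, -15), -1828) = -(-1828)*(-9 - 1828) = -(-1828)*(-1837) = -1*3358036 = -3358036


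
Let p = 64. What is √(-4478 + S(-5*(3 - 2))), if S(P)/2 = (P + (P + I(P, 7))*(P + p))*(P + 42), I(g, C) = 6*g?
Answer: I*√157658 ≈ 397.06*I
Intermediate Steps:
S(P) = 2*(42 + P)*(P + 7*P*(64 + P)) (S(P) = 2*((P + (P + 6*P)*(P + 64))*(P + 42)) = 2*((P + (7*P)*(64 + P))*(42 + P)) = 2*((P + 7*P*(64 + P))*(42 + P)) = 2*((42 + P)*(P + 7*P*(64 + P))) = 2*(42 + P)*(P + 7*P*(64 + P)))
√(-4478 + S(-5*(3 - 2))) = √(-4478 + 2*(-5*(3 - 2))*(18858 + 7*(-5*(3 - 2))² + 743*(-5*(3 - 2)))) = √(-4478 + 2*(-5*1)*(18858 + 7*(-5*1)² + 743*(-5*1))) = √(-4478 + 2*(-5)*(18858 + 7*(-5)² + 743*(-5))) = √(-4478 + 2*(-5)*(18858 + 7*25 - 3715)) = √(-4478 + 2*(-5)*(18858 + 175 - 3715)) = √(-4478 + 2*(-5)*15318) = √(-4478 - 153180) = √(-157658) = I*√157658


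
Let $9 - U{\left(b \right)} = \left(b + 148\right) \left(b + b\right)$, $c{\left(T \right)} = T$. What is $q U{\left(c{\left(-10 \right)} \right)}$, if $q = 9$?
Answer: $24921$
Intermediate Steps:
$U{\left(b \right)} = 9 - 2 b \left(148 + b\right)$ ($U{\left(b \right)} = 9 - \left(b + 148\right) \left(b + b\right) = 9 - \left(148 + b\right) 2 b = 9 - 2 b \left(148 + b\right)$)
$q U{\left(c{\left(-10 \right)} \right)} = 9 \left(9 - -2960 - 2 \left(-10\right)^{2}\right) = 9 \left(9 + 2960 - 200\right) = 9 \cdot 2769 = 24921$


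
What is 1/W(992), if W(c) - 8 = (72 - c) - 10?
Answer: -1/922 ≈ -0.0010846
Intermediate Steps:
W(c) = 70 - c (W(c) = 8 + ((72 - c) - 10) = 8 + (62 - c) = 70 - c)
1/W(992) = 1/(70 - 1*992) = 1/(70 - 992) = 1/(-922) = -1/922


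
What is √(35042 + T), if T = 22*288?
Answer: √41378 ≈ 203.42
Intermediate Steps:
T = 6336
√(35042 + T) = √(35042 + 6336) = √41378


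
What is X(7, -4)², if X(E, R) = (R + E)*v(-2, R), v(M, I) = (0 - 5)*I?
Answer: 3600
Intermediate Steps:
v(M, I) = -5*I
X(E, R) = -5*R*(E + R) (X(E, R) = (R + E)*(-5*R) = (E + R)*(-5*R) = -5*R*(E + R))
X(7, -4)² = (-5*(-4)*(7 - 4))² = (-5*(-4)*3)² = 60² = 3600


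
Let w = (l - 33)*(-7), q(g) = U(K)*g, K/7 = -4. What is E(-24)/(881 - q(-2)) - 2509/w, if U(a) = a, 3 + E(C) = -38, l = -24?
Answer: -695428/109725 ≈ -6.3379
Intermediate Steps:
E(C) = -41 (E(C) = -3 - 38 = -41)
K = -28 (K = 7*(-4) = -28)
q(g) = -28*g
w = 399 (w = (-24 - 33)*(-7) = -57*(-7) = 399)
E(-24)/(881 - q(-2)) - 2509/w = -41/(881 - (-28)*(-2)) - 2509/399 = -41/(881 - 1*56) - 2509*1/399 = -41/(881 - 56) - 2509/399 = -41/825 - 2509/399 = -695428/109725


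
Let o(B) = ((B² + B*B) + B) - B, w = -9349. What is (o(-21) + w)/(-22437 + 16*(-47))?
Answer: 8467/23189 ≈ 0.36513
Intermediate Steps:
o(B) = 2*B² (o(B) = ((B² + B²) + B) - B = (2*B² + B) - B = (B + 2*B²) - B = 2*B²)
(o(-21) + w)/(-22437 + 16*(-47)) = (2*(-21)² - 9349)/(-22437 + 16*(-47)) = (2*441 - 9349)/(-22437 - 752) = (882 - 9349)/(-23189) = -8467*(-1/23189) = 8467/23189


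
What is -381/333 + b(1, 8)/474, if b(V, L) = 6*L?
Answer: -9145/8769 ≈ -1.0429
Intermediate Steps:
-381/333 + b(1, 8)/474 = -381/333 + (6*8)/474 = -381*1/333 + 48*(1/474) = -127/111 + 8/79 = -9145/8769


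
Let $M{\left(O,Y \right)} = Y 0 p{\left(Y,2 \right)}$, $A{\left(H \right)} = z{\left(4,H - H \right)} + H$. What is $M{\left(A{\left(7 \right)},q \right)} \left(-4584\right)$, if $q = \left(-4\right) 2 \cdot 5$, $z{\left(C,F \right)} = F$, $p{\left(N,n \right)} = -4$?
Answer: $0$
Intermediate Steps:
$A{\left(H \right)} = H$ ($A{\left(H \right)} = \left(H - H\right) + H = 0 + H = H$)
$q = -40$ ($q = \left(-8\right) 5 = -40$)
$M{\left(O,Y \right)} = 0$ ($M{\left(O,Y \right)} = Y 0 \left(-4\right) = 0 \left(-4\right) = 0$)
$M{\left(A{\left(7 \right)},q \right)} \left(-4584\right) = 0 \left(-4584\right) = 0$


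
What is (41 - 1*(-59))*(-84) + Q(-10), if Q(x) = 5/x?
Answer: -16801/2 ≈ -8400.5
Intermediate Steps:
(41 - 1*(-59))*(-84) + Q(-10) = (41 - 1*(-59))*(-84) + 5/(-10) = (41 + 59)*(-84) + 5*(-⅒) = 100*(-84) - ½ = -8400 - ½ = -16801/2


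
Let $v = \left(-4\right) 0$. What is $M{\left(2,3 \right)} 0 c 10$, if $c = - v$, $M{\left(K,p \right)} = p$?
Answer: $0$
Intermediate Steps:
$v = 0$
$c = 0$ ($c = \left(-1\right) 0 = 0$)
$M{\left(2,3 \right)} 0 c 10 = 3 \cdot 0 \cdot 0 \cdot 10 = 0 \cdot 0 \cdot 10 = 0 \cdot 10 = 0$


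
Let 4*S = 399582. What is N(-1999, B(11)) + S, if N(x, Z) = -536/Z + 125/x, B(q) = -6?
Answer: 1199217341/11994 ≈ 99985.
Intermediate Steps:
S = 199791/2 (S = (¼)*399582 = 199791/2 ≈ 99896.)
N(-1999, B(11)) + S = (-536/(-6) + 125/(-1999)) + 199791/2 = (-536*(-⅙) + 125*(-1/1999)) + 199791/2 = (268/3 - 125/1999) + 199791/2 = 535357/5997 + 199791/2 = 1199217341/11994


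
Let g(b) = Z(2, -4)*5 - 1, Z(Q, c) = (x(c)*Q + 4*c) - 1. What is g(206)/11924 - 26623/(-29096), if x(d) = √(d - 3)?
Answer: 78737599/86735176 + 5*I*√7/5962 ≈ 0.90779 + 0.0022188*I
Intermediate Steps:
x(d) = √(-3 + d)
Z(Q, c) = -1 + 4*c + Q*√(-3 + c) (Z(Q, c) = (√(-3 + c)*Q + 4*c) - 1 = (Q*√(-3 + c) + 4*c) - 1 = (4*c + Q*√(-3 + c)) - 1 = -1 + 4*c + Q*√(-3 + c))
g(b) = -86 + 10*I*√7 (g(b) = (-1 + 4*(-4) + 2*√(-3 - 4))*5 - 1 = (-1 - 16 + 2*√(-7))*5 - 1 = (-1 - 16 + 2*(I*√7))*5 - 1 = (-1 - 16 + 2*I*√7)*5 - 1 = (-17 + 2*I*√7)*5 - 1 = (-85 + 10*I*√7) - 1 = -86 + 10*I*√7)
g(206)/11924 - 26623/(-29096) = (-86 + 10*I*√7)/11924 - 26623/(-29096) = (-86 + 10*I*√7)*(1/11924) - 26623*(-1/29096) = (-43/5962 + 5*I*√7/5962) + 26623/29096 = 78737599/86735176 + 5*I*√7/5962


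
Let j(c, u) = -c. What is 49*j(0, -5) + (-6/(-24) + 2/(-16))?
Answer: ⅛ ≈ 0.12500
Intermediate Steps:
49*j(0, -5) + (-6/(-24) + 2/(-16)) = 49*(-1*0) + (-6/(-24) + 2/(-16)) = 49*0 + (-6*(-1/24) + 2*(-1/16)) = 0 + (¼ - ⅛) = 0 + ⅛ = ⅛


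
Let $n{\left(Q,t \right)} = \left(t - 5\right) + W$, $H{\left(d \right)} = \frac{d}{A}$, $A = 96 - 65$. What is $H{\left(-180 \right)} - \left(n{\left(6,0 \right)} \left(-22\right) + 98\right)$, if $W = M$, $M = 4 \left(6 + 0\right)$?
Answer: $\frac{9740}{31} \approx 314.19$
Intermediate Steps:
$A = 31$ ($A = 96 - 65 = 31$)
$H{\left(d \right)} = \frac{d}{31}$
$M = 24$ ($M = 4 \cdot 6 = 24$)
$W = 24$
$n{\left(Q,t \right)} = 19 + t$ ($n{\left(Q,t \right)} = \left(t - 5\right) + 24 = \left(-5 + t\right) + 24 = 19 + t$)
$H{\left(-180 \right)} - \left(n{\left(6,0 \right)} \left(-22\right) + 98\right) = \frac{1}{31} \left(-180\right) - \left(\left(19 + 0\right) \left(-22\right) + 98\right) = - \frac{180}{31} - \left(19 \left(-22\right) + 98\right) = - \frac{180}{31} - \left(-418 + 98\right) = - \frac{180}{31} - -320 = - \frac{180}{31} + 320 = \frac{9740}{31}$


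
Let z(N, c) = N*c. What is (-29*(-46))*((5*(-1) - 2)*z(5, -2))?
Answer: 93380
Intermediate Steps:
(-29*(-46))*((5*(-1) - 2)*z(5, -2)) = (-29*(-46))*((5*(-1) - 2)*(5*(-2))) = 1334*((-5 - 2)*(-10)) = 1334*(-7*(-10)) = 1334*70 = 93380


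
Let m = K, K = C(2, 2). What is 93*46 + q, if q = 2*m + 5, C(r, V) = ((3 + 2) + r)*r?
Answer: 4311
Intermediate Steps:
C(r, V) = r*(5 + r) (C(r, V) = (5 + r)*r = r*(5 + r))
K = 14 (K = 2*(5 + 2) = 2*7 = 14)
m = 14
q = 33 (q = 2*14 + 5 = 28 + 5 = 33)
93*46 + q = 93*46 + 33 = 4278 + 33 = 4311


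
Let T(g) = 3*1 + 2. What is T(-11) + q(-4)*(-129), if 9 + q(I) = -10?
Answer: 2456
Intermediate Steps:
q(I) = -19 (q(I) = -9 - 10 = -19)
T(g) = 5 (T(g) = 3 + 2 = 5)
T(-11) + q(-4)*(-129) = 5 - 19*(-129) = 5 + 2451 = 2456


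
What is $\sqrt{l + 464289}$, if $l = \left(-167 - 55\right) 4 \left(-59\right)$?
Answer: $3 \sqrt{57409} \approx 718.81$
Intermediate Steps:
$l = 52392$ ($l = \left(-222\right) \left(-236\right) = 52392$)
$\sqrt{l + 464289} = \sqrt{52392 + 464289} = \sqrt{516681} = 3 \sqrt{57409}$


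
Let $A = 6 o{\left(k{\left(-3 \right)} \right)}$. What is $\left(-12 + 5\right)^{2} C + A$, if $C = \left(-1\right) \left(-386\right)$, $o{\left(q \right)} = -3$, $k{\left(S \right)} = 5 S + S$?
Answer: $18896$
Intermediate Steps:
$k{\left(S \right)} = 6 S$
$A = -18$ ($A = 6 \left(-3\right) = -18$)
$C = 386$
$\left(-12 + 5\right)^{2} C + A = \left(-12 + 5\right)^{2} \cdot 386 - 18 = \left(-7\right)^{2} \cdot 386 - 18 = 49 \cdot 386 - 18 = 18914 - 18 = 18896$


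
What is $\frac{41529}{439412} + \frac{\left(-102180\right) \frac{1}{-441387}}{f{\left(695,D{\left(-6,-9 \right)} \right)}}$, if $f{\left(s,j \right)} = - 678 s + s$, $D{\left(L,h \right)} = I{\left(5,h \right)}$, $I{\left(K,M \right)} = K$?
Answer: $\frac{574977651764279}{6083782301471244} \approx 0.09451$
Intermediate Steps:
$D{\left(L,h \right)} = 5$
$f{\left(s,j \right)} = - 677 s$
$\frac{41529}{439412} + \frac{\left(-102180\right) \frac{1}{-441387}}{f{\left(695,D{\left(-6,-9 \right)} \right)}} = \frac{41529}{439412} + \frac{\left(-102180\right) \frac{1}{-441387}}{\left(-677\right) 695} = 41529 \cdot \frac{1}{439412} + \frac{\left(-102180\right) \left(- \frac{1}{441387}\right)}{-470515} = \frac{41529}{439412} + \frac{34060}{147129} \left(- \frac{1}{470515}\right) = \frac{41529}{439412} - \frac{6812}{13845280287} = \frac{574977651764279}{6083782301471244}$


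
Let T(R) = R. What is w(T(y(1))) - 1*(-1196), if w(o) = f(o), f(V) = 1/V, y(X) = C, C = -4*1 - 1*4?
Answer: 9567/8 ≈ 1195.9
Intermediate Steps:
C = -8 (C = -4 - 4 = -8)
y(X) = -8
w(o) = 1/o
w(T(y(1))) - 1*(-1196) = 1/(-8) - 1*(-1196) = -1/8 + 1196 = 9567/8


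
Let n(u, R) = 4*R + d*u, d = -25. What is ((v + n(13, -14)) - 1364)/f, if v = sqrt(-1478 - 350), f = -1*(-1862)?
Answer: -1745/1862 + I*sqrt(457)/931 ≈ -0.93716 + 0.022962*I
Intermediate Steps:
f = 1862
v = 2*I*sqrt(457) (v = sqrt(-1828) = 2*I*sqrt(457) ≈ 42.755*I)
n(u, R) = -25*u + 4*R (n(u, R) = 4*R - 25*u = -25*u + 4*R)
((v + n(13, -14)) - 1364)/f = ((2*I*sqrt(457) + (-25*13 + 4*(-14))) - 1364)/1862 = ((2*I*sqrt(457) + (-325 - 56)) - 1364)*(1/1862) = ((2*I*sqrt(457) - 381) - 1364)*(1/1862) = ((-381 + 2*I*sqrt(457)) - 1364)*(1/1862) = (-1745 + 2*I*sqrt(457))*(1/1862) = -1745/1862 + I*sqrt(457)/931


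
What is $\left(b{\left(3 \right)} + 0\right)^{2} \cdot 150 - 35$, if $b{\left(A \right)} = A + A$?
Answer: $5365$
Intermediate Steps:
$b{\left(A \right)} = 2 A$
$\left(b{\left(3 \right)} + 0\right)^{2} \cdot 150 - 35 = \left(2 \cdot 3 + 0\right)^{2} \cdot 150 - 35 = \left(6 + 0\right)^{2} \cdot 150 - 35 = 6^{2} \cdot 150 - 35 = 36 \cdot 150 - 35 = 5400 - 35 = 5365$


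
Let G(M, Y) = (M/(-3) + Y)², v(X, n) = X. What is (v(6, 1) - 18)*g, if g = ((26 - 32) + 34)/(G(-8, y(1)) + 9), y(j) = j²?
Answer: -1512/101 ≈ -14.970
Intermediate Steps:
G(M, Y) = (Y - M/3)² (G(M, Y) = (M*(-⅓) + Y)² = (-M/3 + Y)² = (Y - M/3)²)
g = 126/101 (g = ((26 - 32) + 34)/((-8 - 3*1²)²/9 + 9) = (-6 + 34)/((-8 - 3*1)²/9 + 9) = 28/((-8 - 3)²/9 + 9) = 28/((⅑)*(-11)² + 9) = 28/((⅑)*121 + 9) = 28/(121/9 + 9) = 28/(202/9) = 28*(9/202) = 126/101 ≈ 1.2475)
(v(6, 1) - 18)*g = (6 - 18)*(126/101) = -12*126/101 = -1512/101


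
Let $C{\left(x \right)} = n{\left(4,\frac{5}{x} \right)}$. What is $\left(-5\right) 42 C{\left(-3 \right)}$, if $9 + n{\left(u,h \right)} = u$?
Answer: $1050$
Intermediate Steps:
$n{\left(u,h \right)} = -9 + u$
$C{\left(x \right)} = -5$ ($C{\left(x \right)} = -9 + 4 = -5$)
$\left(-5\right) 42 C{\left(-3 \right)} = \left(-5\right) 42 \left(-5\right) = \left(-210\right) \left(-5\right) = 1050$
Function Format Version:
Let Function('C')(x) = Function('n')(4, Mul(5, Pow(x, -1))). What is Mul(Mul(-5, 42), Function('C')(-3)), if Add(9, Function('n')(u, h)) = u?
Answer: 1050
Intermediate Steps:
Function('n')(u, h) = Add(-9, u)
Function('C')(x) = -5 (Function('C')(x) = Add(-9, 4) = -5)
Mul(Mul(-5, 42), Function('C')(-3)) = Mul(Mul(-5, 42), -5) = Mul(-210, -5) = 1050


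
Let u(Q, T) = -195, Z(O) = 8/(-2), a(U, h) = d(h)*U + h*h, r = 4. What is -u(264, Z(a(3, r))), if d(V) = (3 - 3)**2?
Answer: 195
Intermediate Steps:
d(V) = 0 (d(V) = 0**2 = 0)
a(U, h) = h**2 (a(U, h) = 0*U + h*h = 0 + h**2 = h**2)
Z(O) = -4 (Z(O) = 8*(-1/2) = -4)
-u(264, Z(a(3, r))) = -1*(-195) = 195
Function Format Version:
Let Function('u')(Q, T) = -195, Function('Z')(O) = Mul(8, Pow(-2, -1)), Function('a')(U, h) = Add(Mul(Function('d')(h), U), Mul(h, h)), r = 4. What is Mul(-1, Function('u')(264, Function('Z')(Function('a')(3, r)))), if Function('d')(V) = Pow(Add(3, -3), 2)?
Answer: 195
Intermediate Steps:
Function('d')(V) = 0 (Function('d')(V) = Pow(0, 2) = 0)
Function('a')(U, h) = Pow(h, 2) (Function('a')(U, h) = Add(Mul(0, U), Mul(h, h)) = Add(0, Pow(h, 2)) = Pow(h, 2))
Function('Z')(O) = -4 (Function('Z')(O) = Mul(8, Rational(-1, 2)) = -4)
Mul(-1, Function('u')(264, Function('Z')(Function('a')(3, r)))) = Mul(-1, -195) = 195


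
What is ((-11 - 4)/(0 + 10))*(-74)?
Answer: 111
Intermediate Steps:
((-11 - 4)/(0 + 10))*(-74) = -15/10*(-74) = -15*⅒*(-74) = -3/2*(-74) = 111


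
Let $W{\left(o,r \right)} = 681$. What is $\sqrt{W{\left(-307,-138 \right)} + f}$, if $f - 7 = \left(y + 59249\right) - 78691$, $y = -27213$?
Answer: $i \sqrt{45967} \approx 214.4 i$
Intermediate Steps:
$f = -46648$ ($f = 7 + \left(\left(-27213 + 59249\right) - 78691\right) = 7 + \left(32036 - 78691\right) = 7 - 46655 = -46648$)
$\sqrt{W{\left(-307,-138 \right)} + f} = \sqrt{681 - 46648} = \sqrt{-45967} = i \sqrt{45967}$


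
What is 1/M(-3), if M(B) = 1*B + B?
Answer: -1/6 ≈ -0.16667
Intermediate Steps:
M(B) = 2*B (M(B) = B + B = 2*B)
1/M(-3) = 1/(2*(-3)) = 1/(-6) = -1/6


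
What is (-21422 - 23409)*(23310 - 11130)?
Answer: -546041580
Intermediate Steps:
(-21422 - 23409)*(23310 - 11130) = -44831*12180 = -546041580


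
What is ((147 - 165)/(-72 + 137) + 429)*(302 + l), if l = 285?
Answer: 16357929/65 ≈ 2.5166e+5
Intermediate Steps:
((147 - 165)/(-72 + 137) + 429)*(302 + l) = ((147 - 165)/(-72 + 137) + 429)*(302 + 285) = (-18/65 + 429)*587 = (27867/65)*587 = 16357929/65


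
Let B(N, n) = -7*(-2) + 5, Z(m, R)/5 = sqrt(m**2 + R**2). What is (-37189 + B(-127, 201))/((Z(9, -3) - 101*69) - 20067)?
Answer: 55829340/40607947 + 30975*sqrt(10)/40607947 ≈ 1.3773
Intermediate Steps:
Z(m, R) = 5*sqrt(R**2 + m**2) (Z(m, R) = 5*sqrt(m**2 + R**2) = 5*sqrt(R**2 + m**2))
B(N, n) = 19 (B(N, n) = 14 + 5 = 19)
(-37189 + B(-127, 201))/((Z(9, -3) - 101*69) - 20067) = (-37189 + 19)/((5*sqrt((-3)**2 + 9**2) - 101*69) - 20067) = -37170/((5*sqrt(9 + 81) - 6969) - 20067) = -37170/((5*sqrt(90) - 6969) - 20067) = -37170/((5*(3*sqrt(10)) - 6969) - 20067) = -37170/((15*sqrt(10) - 6969) - 20067) = -37170/((-6969 + 15*sqrt(10)) - 20067) = -37170/(-27036 + 15*sqrt(10))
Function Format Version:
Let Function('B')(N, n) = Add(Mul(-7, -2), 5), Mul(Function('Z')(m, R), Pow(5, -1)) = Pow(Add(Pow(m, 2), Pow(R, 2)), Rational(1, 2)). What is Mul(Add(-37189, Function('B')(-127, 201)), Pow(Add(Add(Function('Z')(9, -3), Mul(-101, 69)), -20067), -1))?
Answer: Add(Rational(55829340, 40607947), Mul(Rational(30975, 40607947), Pow(10, Rational(1, 2)))) ≈ 1.3773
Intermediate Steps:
Function('Z')(m, R) = Mul(5, Pow(Add(Pow(R, 2), Pow(m, 2)), Rational(1, 2))) (Function('Z')(m, R) = Mul(5, Pow(Add(Pow(m, 2), Pow(R, 2)), Rational(1, 2))) = Mul(5, Pow(Add(Pow(R, 2), Pow(m, 2)), Rational(1, 2))))
Function('B')(N, n) = 19 (Function('B')(N, n) = Add(14, 5) = 19)
Mul(Add(-37189, Function('B')(-127, 201)), Pow(Add(Add(Function('Z')(9, -3), Mul(-101, 69)), -20067), -1)) = Mul(Add(-37189, 19), Pow(Add(Add(Mul(5, Pow(Add(Pow(-3, 2), Pow(9, 2)), Rational(1, 2))), Mul(-101, 69)), -20067), -1)) = Mul(-37170, Pow(Add(Add(Mul(5, Pow(Add(9, 81), Rational(1, 2))), -6969), -20067), -1)) = Mul(-37170, Pow(Add(Add(Mul(5, Pow(90, Rational(1, 2))), -6969), -20067), -1)) = Mul(-37170, Pow(Add(Add(Mul(5, Mul(3, Pow(10, Rational(1, 2)))), -6969), -20067), -1)) = Mul(-37170, Pow(Add(Add(Mul(15, Pow(10, Rational(1, 2))), -6969), -20067), -1)) = Mul(-37170, Pow(Add(Add(-6969, Mul(15, Pow(10, Rational(1, 2)))), -20067), -1)) = Mul(-37170, Pow(Add(-27036, Mul(15, Pow(10, Rational(1, 2)))), -1))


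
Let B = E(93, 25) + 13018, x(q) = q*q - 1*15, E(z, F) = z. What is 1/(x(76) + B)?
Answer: 1/18872 ≈ 5.2989e-5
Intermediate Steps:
x(q) = -15 + q**2 (x(q) = q**2 - 15 = -15 + q**2)
B = 13111 (B = 93 + 13018 = 13111)
1/(x(76) + B) = 1/((-15 + 76**2) + 13111) = 1/((-15 + 5776) + 13111) = 1/(5761 + 13111) = 1/18872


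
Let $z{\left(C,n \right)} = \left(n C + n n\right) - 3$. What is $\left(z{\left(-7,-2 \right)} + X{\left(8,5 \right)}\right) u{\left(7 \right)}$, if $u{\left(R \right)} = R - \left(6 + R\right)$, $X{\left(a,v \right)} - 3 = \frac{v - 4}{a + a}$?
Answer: $- \frac{867}{8} \approx -108.38$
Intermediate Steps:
$z{\left(C,n \right)} = -3 + n^{2} + C n$ ($z{\left(C,n \right)} = \left(C n + n^{2}\right) - 3 = \left(n^{2} + C n\right) - 3 = -3 + n^{2} + C n$)
$X{\left(a,v \right)} = 3 + \frac{-4 + v}{2 a}$ ($X{\left(a,v \right)} = 3 + \frac{v - 4}{a + a} = 3 + \frac{-4 + v}{2 a}$)
$u{\left(R \right)} = -6$
$\left(z{\left(-7,-2 \right)} + X{\left(8,5 \right)}\right) u{\left(7 \right)} = \left(\left(-3 + \left(-2\right)^{2} - -14\right) + \frac{-4 + 5 + 6 \cdot 8}{2 \cdot 8}\right) \left(-6\right) = \left(\left(-3 + 4 + 14\right) + \frac{1}{2} \cdot \frac{1}{8} \left(-4 + 5 + 48\right)\right) \left(-6\right) = \left(15 + \frac{1}{2} \cdot \frac{1}{8} \cdot 49\right) \left(-6\right) = \left(15 + \frac{49}{16}\right) \left(-6\right) = \frac{289}{16} \left(-6\right) = - \frac{867}{8}$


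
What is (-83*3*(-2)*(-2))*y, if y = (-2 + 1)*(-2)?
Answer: -1992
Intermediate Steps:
y = 2 (y = -1*(-2) = 2)
(-83*3*(-2)*(-2))*y = -83*3*(-2)*(-2)*2 = -(-498)*(-2)*2 = -83*12*2 = -996*2 = -1992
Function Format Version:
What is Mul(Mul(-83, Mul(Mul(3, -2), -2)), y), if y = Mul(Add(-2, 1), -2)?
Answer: -1992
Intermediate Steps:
y = 2 (y = Mul(-1, -2) = 2)
Mul(Mul(-83, Mul(Mul(3, -2), -2)), y) = Mul(Mul(-83, Mul(Mul(3, -2), -2)), 2) = Mul(Mul(-83, Mul(-6, -2)), 2) = Mul(Mul(-83, 12), 2) = Mul(-996, 2) = -1992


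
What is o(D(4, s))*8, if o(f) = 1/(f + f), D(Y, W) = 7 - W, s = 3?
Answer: 1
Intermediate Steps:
o(f) = 1/(2*f)
o(D(4, s))*8 = (1/(2*(7 - 1*3)))*8 = (1/(2*(7 - 3)))*8 = ((½)/4)*8 = ((½)*(¼))*8 = (⅛)*8 = 1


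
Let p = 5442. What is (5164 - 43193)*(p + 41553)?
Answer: -1787172855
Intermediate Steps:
(5164 - 43193)*(p + 41553) = (5164 - 43193)*(5442 + 41553) = -38029*46995 = -1787172855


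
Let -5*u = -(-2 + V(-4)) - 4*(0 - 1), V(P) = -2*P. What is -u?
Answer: -⅖ ≈ -0.40000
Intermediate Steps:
u = ⅖ (u = -(-(-2 - 2*(-4)) - 4*(0 - 1))/5 = -(-(-2 + 8) - 4*(-1))/5 = -(-1*6 + 4)/5 = -(-6 + 4)/5 = -⅕*(-2) = ⅖ ≈ 0.40000)
-u = -1*⅖ = -⅖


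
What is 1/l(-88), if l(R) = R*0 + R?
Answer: -1/88 ≈ -0.011364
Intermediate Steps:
l(R) = R (l(R) = 0 + R = R)
1/l(-88) = 1/(-88) = -1/88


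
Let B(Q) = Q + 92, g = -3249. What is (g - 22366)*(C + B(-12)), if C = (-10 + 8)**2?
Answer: -2151660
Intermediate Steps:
B(Q) = 92 + Q
C = 4 (C = (-2)**2 = 4)
(g - 22366)*(C + B(-12)) = (-3249 - 22366)*(4 + (92 - 12)) = -25615*(4 + 80) = -25615*84 = -2151660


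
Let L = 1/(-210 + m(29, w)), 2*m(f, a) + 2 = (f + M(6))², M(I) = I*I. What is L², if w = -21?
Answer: 4/14462809 ≈ 2.7657e-7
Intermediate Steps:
M(I) = I²
m(f, a) = -1 + (36 + f)²/2 (m(f, a) = -1 + (f + 6²)²/2 = -1 + (f + 36)²/2 = -1 + (36 + f)²/2)
L = 2/3803 (L = 1/(-210 + (-1 + (36 + 29)²/2)) = 1/(-210 + (-1 + (½)*65²)) = 1/(-210 + (-1 + (½)*4225)) = 1/(-210 + (-1 + 4225/2)) = 1/(-210 + 4223/2) = 1/(3803/2) = 2/3803 ≈ 0.00052590)
L² = (2/3803)² = 4/14462809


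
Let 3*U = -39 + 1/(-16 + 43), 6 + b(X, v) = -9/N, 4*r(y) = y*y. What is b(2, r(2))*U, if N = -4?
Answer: 1315/27 ≈ 48.704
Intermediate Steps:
r(y) = y**2/4 (r(y) = (y*y)/4 = y**2/4)
b(X, v) = -15/4 (b(X, v) = -6 - 9/(-4) = -6 - 9*(-1/4) = -6 + 9/4 = -15/4)
U = -1052/81 (U = (-39 + 1/(-16 + 43))/3 = (-39 + 1/27)/3 = (1/3)*(-1052/27) = -1052/81 ≈ -12.988)
b(2, r(2))*U = -15/4*(-1052/81) = 1315/27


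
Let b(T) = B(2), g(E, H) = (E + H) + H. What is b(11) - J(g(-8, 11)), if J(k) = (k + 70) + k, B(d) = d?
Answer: -96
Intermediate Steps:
g(E, H) = E + 2*H
b(T) = 2
J(k) = 70 + 2*k (J(k) = (70 + k) + k = 70 + 2*k)
b(11) - J(g(-8, 11)) = 2 - (70 + 2*(-8 + 2*11)) = 2 - (70 + 2*(-8 + 22)) = 2 - (70 + 2*14) = 2 - (70 + 28) = 2 - 1*98 = 2 - 98 = -96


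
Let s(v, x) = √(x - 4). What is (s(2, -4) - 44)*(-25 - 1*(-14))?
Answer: 484 - 22*I*√2 ≈ 484.0 - 31.113*I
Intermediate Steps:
s(v, x) = √(-4 + x)
(s(2, -4) - 44)*(-25 - 1*(-14)) = (√(-4 - 4) - 44)*(-25 - 1*(-14)) = (√(-8) - 44)*(-25 + 14) = (2*I*√2 - 44)*(-11) = (-44 + 2*I*√2)*(-11) = 484 - 22*I*√2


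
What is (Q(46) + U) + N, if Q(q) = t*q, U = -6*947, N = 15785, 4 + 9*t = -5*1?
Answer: 10057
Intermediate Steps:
t = -1 (t = -4/9 + (-5*1)/9 = -4/9 + (1/9)*(-5) = -4/9 - 5/9 = -1)
U = -5682
Q(q) = -q
(Q(46) + U) + N = (-1*46 - 5682) + 15785 = (-46 - 5682) + 15785 = -5728 + 15785 = 10057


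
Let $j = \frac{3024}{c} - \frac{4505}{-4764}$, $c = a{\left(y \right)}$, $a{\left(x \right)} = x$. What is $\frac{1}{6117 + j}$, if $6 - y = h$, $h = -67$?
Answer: $\frac{347772}{2142056525} \approx 0.00016235$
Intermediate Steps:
$y = 73$ ($y = 6 - -67 = 6 + 67 = 73$)
$c = 73$
$j = \frac{14735201}{347772}$ ($j = \frac{3024}{73} - \frac{4505}{-4764} = 3024 \cdot \frac{1}{73} - - \frac{4505}{4764} = \frac{3024}{73} + \frac{4505}{4764} = \frac{14735201}{347772} \approx 42.37$)
$\frac{1}{6117 + j} = \frac{1}{6117 + \frac{14735201}{347772}} = \frac{1}{\frac{2142056525}{347772}} = \frac{347772}{2142056525}$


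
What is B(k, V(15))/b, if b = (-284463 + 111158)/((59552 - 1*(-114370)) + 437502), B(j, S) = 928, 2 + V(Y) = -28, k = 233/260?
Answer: -51581952/15755 ≈ -3274.0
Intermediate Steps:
k = 233/260 (k = 233*(1/260) = 233/260 ≈ 0.89615)
V(Y) = -30 (V(Y) = -2 - 28 = -30)
b = -15755/55584 (b = -173305/((59552 + 114370) + 437502) = -173305/(173922 + 437502) = -173305/611424 = -173305*1/611424 = -15755/55584 ≈ -0.28344)
B(k, V(15))/b = 928/(-15755/55584) = 928*(-55584/15755) = -51581952/15755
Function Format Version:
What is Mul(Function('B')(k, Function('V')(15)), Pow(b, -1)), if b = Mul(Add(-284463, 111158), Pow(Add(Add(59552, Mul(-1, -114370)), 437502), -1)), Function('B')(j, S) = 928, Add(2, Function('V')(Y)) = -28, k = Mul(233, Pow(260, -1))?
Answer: Rational(-51581952, 15755) ≈ -3274.0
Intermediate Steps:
k = Rational(233, 260) (k = Mul(233, Rational(1, 260)) = Rational(233, 260) ≈ 0.89615)
Function('V')(Y) = -30 (Function('V')(Y) = Add(-2, -28) = -30)
b = Rational(-15755, 55584) (b = Mul(-173305, Pow(Add(Add(59552, 114370), 437502), -1)) = Mul(-173305, Pow(Add(173922, 437502), -1)) = Mul(-173305, Pow(611424, -1)) = Mul(-173305, Rational(1, 611424)) = Rational(-15755, 55584) ≈ -0.28344)
Mul(Function('B')(k, Function('V')(15)), Pow(b, -1)) = Mul(928, Pow(Rational(-15755, 55584), -1)) = Mul(928, Rational(-55584, 15755)) = Rational(-51581952, 15755)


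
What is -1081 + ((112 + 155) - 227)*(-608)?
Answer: -25401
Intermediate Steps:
-1081 + ((112 + 155) - 227)*(-608) = -1081 + (267 - 227)*(-608) = -1081 + 40*(-608) = -1081 - 24320 = -25401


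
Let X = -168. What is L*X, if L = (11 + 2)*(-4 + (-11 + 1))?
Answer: 30576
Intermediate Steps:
L = -182 (L = 13*(-4 - 10) = 13*(-14) = -182)
L*X = -182*(-168) = 30576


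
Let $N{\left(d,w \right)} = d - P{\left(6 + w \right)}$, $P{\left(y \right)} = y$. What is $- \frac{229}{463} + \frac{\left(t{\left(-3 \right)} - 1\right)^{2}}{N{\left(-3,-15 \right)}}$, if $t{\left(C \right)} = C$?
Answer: $\frac{3017}{1389} \approx 2.1721$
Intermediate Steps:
$N{\left(d,w \right)} = -6 + d - w$ ($N{\left(d,w \right)} = d - \left(6 + w\right) = -6 + d - w$)
$- \frac{229}{463} + \frac{\left(t{\left(-3 \right)} - 1\right)^{2}}{N{\left(-3,-15 \right)}} = - \frac{229}{463} + \frac{\left(-3 - 1\right)^{2}}{-6 - 3 - -15} = \left(-229\right) \frac{1}{463} + \frac{\left(-4\right)^{2}}{-6 - 3 + 15} = - \frac{229}{463} + \frac{16}{6} = - \frac{229}{463} + 16 \cdot \frac{1}{6} = - \frac{229}{463} + \frac{8}{3} = \frac{3017}{1389}$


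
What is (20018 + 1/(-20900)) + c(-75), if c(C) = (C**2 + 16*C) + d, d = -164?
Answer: 507431099/20900 ≈ 24279.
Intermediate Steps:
c(C) = -164 + C**2 + 16*C (c(C) = (C**2 + 16*C) - 164 = -164 + C**2 + 16*C)
(20018 + 1/(-20900)) + c(-75) = (20018 + 1/(-20900)) + (-164 + (-75)**2 + 16*(-75)) = (20018 - 1/20900) + (-164 + 5625 - 1200) = 418376199/20900 + 4261 = 507431099/20900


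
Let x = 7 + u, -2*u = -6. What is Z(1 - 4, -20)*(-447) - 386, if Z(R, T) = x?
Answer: -4856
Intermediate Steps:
u = 3 (u = -½*(-6) = 3)
x = 10 (x = 7 + 3 = 10)
Z(R, T) = 10
Z(1 - 4, -20)*(-447) - 386 = 10*(-447) - 386 = -4470 - 386 = -4856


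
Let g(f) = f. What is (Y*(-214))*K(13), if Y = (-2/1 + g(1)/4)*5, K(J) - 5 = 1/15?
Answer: 28462/3 ≈ 9487.3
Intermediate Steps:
K(J) = 76/15 (K(J) = 5 + 1/15 = 76/15)
Y = -35/4 (Y = (-2/1 + 1/4)*5 = (-2*1 + 1*(¼))*5 = (-2 + ¼)*5 = -7/4*5 = -35/4 ≈ -8.7500)
(Y*(-214))*K(13) = -35/4*(-214)*(76/15) = (3745/2)*(76/15) = 28462/3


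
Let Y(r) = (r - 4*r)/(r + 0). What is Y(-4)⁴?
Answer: 81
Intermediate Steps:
Y(r) = -3 (Y(r) = (-3*r)/r = -3)
Y(-4)⁴ = (-3)⁴ = 81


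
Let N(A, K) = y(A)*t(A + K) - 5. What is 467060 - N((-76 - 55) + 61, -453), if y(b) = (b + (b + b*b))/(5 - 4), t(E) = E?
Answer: 2956545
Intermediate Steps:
y(b) = b**2 + 2*b (y(b) = (b + (b + b**2))/1 = (b**2 + 2*b)*1 = b**2 + 2*b)
N(A, K) = -5 + A*(2 + A)*(A + K) (N(A, K) = (A*(2 + A))*(A + K) - 5 = A*(2 + A)*(A + K) - 5 = -5 + A*(2 + A)*(A + K))
467060 - N((-76 - 55) + 61, -453) = 467060 - (-5 + ((-76 - 55) + 61)*(2 + ((-76 - 55) + 61))*(((-76 - 55) + 61) - 453)) = 467060 - (-5 + (-131 + 61)*(2 + (-131 + 61))*((-131 + 61) - 453)) = 467060 - (-5 - 70*(2 - 70)*(-70 - 453)) = 467060 - (-5 - 70*(-68)*(-523)) = 467060 - (-5 - 2489480) = 467060 - 1*(-2489485) = 467060 + 2489485 = 2956545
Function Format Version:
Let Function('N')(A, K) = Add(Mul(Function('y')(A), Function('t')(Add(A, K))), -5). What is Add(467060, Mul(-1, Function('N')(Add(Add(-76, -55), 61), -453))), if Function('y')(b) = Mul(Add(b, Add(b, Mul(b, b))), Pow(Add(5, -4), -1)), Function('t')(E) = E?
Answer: 2956545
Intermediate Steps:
Function('y')(b) = Add(Pow(b, 2), Mul(2, b)) (Function('y')(b) = Mul(Add(b, Add(b, Pow(b, 2))), Pow(1, -1)) = Mul(Add(Pow(b, 2), Mul(2, b)), 1) = Add(Pow(b, 2), Mul(2, b)))
Function('N')(A, K) = Add(-5, Mul(A, Add(2, A), Add(A, K))) (Function('N')(A, K) = Add(Mul(Mul(A, Add(2, A)), Add(A, K)), -5) = Add(Mul(A, Add(2, A), Add(A, K)), -5) = Add(-5, Mul(A, Add(2, A), Add(A, K))))
Add(467060, Mul(-1, Function('N')(Add(Add(-76, -55), 61), -453))) = Add(467060, Mul(-1, Add(-5, Mul(Add(Add(-76, -55), 61), Add(2, Add(Add(-76, -55), 61)), Add(Add(Add(-76, -55), 61), -453))))) = Add(467060, Mul(-1, Add(-5, Mul(Add(-131, 61), Add(2, Add(-131, 61)), Add(Add(-131, 61), -453))))) = Add(467060, Mul(-1, Add(-5, Mul(-70, Add(2, -70), Add(-70, -453))))) = Add(467060, Mul(-1, Add(-5, Mul(-70, -68, -523)))) = Add(467060, Mul(-1, Add(-5, -2489480))) = Add(467060, Mul(-1, -2489485)) = Add(467060, 2489485) = 2956545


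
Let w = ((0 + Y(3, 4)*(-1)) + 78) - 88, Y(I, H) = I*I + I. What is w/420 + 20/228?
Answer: 47/1330 ≈ 0.035338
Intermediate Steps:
Y(I, H) = I + I**2 (Y(I, H) = I**2 + I = I + I**2)
w = -22 (w = ((0 + (3*(1 + 3))*(-1)) + 78) - 88 = ((0 + (3*4)*(-1)) + 78) - 88 = ((0 + 12*(-1)) + 78) - 88 = ((0 - 12) + 78) - 88 = (-12 + 78) - 88 = 66 - 88 = -22)
w/420 + 20/228 = -22/420 + 20/228 = -22*1/420 + 20*(1/228) = -11/210 + 5/57 = 47/1330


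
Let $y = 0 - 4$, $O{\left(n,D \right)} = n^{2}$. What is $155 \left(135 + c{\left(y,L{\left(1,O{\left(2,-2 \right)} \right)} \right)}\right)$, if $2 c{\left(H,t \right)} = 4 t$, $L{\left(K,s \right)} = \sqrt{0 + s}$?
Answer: $21545$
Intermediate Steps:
$y = -4$ ($y = 0 - 4 = -4$)
$L{\left(K,s \right)} = \sqrt{s}$
$c{\left(H,t \right)} = 2 t$ ($c{\left(H,t \right)} = \frac{4 t}{2} = 2 t$)
$155 \left(135 + c{\left(y,L{\left(1,O{\left(2,-2 \right)} \right)} \right)}\right) = 155 \left(135 + 2 \sqrt{2^{2}}\right) = 155 \left(135 + 2 \sqrt{4}\right) = 155 \left(135 + 2 \cdot 2\right) = 155 \left(135 + 4\right) = 155 \cdot 139 = 21545$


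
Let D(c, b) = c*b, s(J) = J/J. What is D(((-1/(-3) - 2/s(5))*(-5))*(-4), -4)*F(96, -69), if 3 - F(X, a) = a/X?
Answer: 2975/6 ≈ 495.83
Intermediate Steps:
s(J) = 1
F(X, a) = 3 - a/X
D(c, b) = b*c
D(((-1/(-3) - 2/s(5))*(-5))*(-4), -4)*F(96, -69) = (-4*(-1/(-3) - 2/1)*(-5)*(-4))*(3 - 1*(-69)/96) = (-4*(-1*(-⅓) - 2*1)*(-5)*(-4))*(3 - 1*(-69)*1/96) = (-4*(⅓ - 2)*(-5)*(-4))*(3 + 23/32) = -4*(-5/3*(-5))*(-4)*(119/32) = -100*(-4)/3*(119/32) = -4*(-100/3)*(119/32) = (400/3)*(119/32) = 2975/6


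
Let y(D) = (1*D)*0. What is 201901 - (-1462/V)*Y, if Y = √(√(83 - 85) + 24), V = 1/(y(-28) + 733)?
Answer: 201901 + 1071646*√(24 + I*√2) ≈ 5.4542e+6 + 1.5461e+5*I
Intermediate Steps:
y(D) = 0 (y(D) = D*0 = 0)
V = 1/733 (V = 1/(0 + 733) = 1/733 ≈ 0.0013643)
Y = √(24 + I*√2) (Y = √(√(-2) + 24) = √(I*√2 + 24) = √(24 + I*√2) ≈ 4.9011 + 0.14428*I)
201901 - (-1462/V)*Y = 201901 - (-1462/1/733)*√(24 + I*√2) = 201901 - (-1462*733)*√(24 + I*√2) = 201901 - (-1071646)*√(24 + I*√2) = 201901 + 1071646*√(24 + I*√2)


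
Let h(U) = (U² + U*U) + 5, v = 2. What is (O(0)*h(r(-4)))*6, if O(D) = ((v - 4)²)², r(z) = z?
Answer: 3552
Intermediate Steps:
O(D) = 16 (O(D) = ((2 - 4)²)² = ((-2)²)² = 4² = 16)
h(U) = 5 + 2*U² (h(U) = (U² + U²) + 5 = 2*U² + 5 = 5 + 2*U²)
(O(0)*h(r(-4)))*6 = (16*(5 + 2*(-4)²))*6 = (16*(5 + 2*16))*6 = (16*(5 + 32))*6 = (16*37)*6 = 592*6 = 3552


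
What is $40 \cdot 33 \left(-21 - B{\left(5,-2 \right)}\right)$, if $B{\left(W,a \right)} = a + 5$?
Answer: $-31680$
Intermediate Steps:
$B{\left(W,a \right)} = 5 + a$
$40 \cdot 33 \left(-21 - B{\left(5,-2 \right)}\right) = 40 \cdot 33 \left(-21 - \left(5 - 2\right)\right) = 1320 \left(-21 - 3\right) = 1320 \left(-24\right) = -31680$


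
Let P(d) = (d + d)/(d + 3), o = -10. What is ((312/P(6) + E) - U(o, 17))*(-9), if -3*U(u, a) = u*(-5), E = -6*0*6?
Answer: -2256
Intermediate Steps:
E = 0 (E = 0*6 = 0)
P(d) = 2*d/(3 + d) (P(d) = (2*d)/(3 + d) = 2*d/(3 + d))
U(u, a) = 5*u/3 (U(u, a) = -u*(-5)/3 = -(-5)*u/3 = 5*u/3)
((312/P(6) + E) - U(o, 17))*(-9) = ((312/((2*6/(3 + 6))) + 0) - 5*(-10)/3)*(-9) = ((312/((2*6/9)) + 0) - 1*(-50/3))*(-9) = ((312/((2*6*(1/9))) + 0) + 50/3)*(-9) = ((312/(4/3) + 0) + 50/3)*(-9) = ((312*(3/4) + 0) + 50/3)*(-9) = ((234 + 0) + 50/3)*(-9) = (234 + 50/3)*(-9) = (752/3)*(-9) = -2256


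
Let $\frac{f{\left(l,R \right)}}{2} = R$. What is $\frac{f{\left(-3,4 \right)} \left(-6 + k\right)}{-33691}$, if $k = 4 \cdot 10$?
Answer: $- \frac{272}{33691} \approx -0.0080734$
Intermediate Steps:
$k = 40$
$f{\left(l,R \right)} = 2 R$
$\frac{f{\left(-3,4 \right)} \left(-6 + k\right)}{-33691} = \frac{2 \cdot 4 \left(-6 + 40\right)}{-33691} = 8 \cdot 34 \left(- \frac{1}{33691}\right) = 272 \left(- \frac{1}{33691}\right) = - \frac{272}{33691}$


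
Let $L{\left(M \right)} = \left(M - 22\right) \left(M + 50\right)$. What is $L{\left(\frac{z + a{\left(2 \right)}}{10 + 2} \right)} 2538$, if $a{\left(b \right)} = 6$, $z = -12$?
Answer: $- \frac{5653395}{2} \approx -2.8267 \cdot 10^{6}$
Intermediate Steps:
$L{\left(M \right)} = \left(-22 + M\right) \left(50 + M\right)$
$L{\left(\frac{z + a{\left(2 \right)}}{10 + 2} \right)} 2538 = \left(-1100 + \left(\frac{-12 + 6}{10 + 2}\right)^{2} + 28 \frac{-12 + 6}{10 + 2}\right) 2538 = \left(-1100 + \left(- \frac{6}{12}\right)^{2} + 28 \left(- \frac{6}{12}\right)\right) 2538 = \left(-1100 + \left(\left(-6\right) \frac{1}{12}\right)^{2} + 28 \left(\left(-6\right) \frac{1}{12}\right)\right) 2538 = \left(-1100 + \left(- \frac{1}{2}\right)^{2} + 28 \left(- \frac{1}{2}\right)\right) 2538 = \left(-1100 + \frac{1}{4} - 14\right) 2538 = \left(- \frac{4455}{4}\right) 2538 = - \frac{5653395}{2}$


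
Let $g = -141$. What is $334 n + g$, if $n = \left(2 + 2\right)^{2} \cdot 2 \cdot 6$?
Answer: $63987$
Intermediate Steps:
$n = 192$ ($n = 4^{2} \cdot 2 \cdot 6 = 16 \cdot 2 \cdot 6 = 32 \cdot 6 = 192$)
$334 n + g = 334 \cdot 192 - 141 = 64128 - 141 = 63987$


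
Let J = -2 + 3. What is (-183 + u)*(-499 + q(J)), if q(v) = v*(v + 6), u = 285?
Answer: -50184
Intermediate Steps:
J = 1
q(v) = v*(6 + v)
(-183 + u)*(-499 + q(J)) = (-183 + 285)*(-499 + 1*(6 + 1)) = 102*(-499 + 1*7) = 102*(-499 + 7) = 102*(-492) = -50184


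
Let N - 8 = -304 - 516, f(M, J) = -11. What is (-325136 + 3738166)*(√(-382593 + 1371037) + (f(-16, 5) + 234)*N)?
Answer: -618017820280 + 6826060*√247111 ≈ -6.1462e+11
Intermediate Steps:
N = -812 (N = 8 + (-304 - 516) = 8 - 820 = -812)
(-325136 + 3738166)*(√(-382593 + 1371037) + (f(-16, 5) + 234)*N) = (-325136 + 3738166)*(√(-382593 + 1371037) + (-11 + 234)*(-812)) = 3413030*(√988444 + 223*(-812)) = 3413030*(2*√247111 - 181076) = 3413030*(-181076 + 2*√247111) = -618017820280 + 6826060*√247111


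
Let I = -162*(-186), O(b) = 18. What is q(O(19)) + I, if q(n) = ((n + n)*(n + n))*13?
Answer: 46980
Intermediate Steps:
q(n) = 52*n² (q(n) = ((2*n)*(2*n))*13 = (4*n²)*13 = 52*n²)
I = 30132
q(O(19)) + I = 52*18² + 30132 = 52*324 + 30132 = 16848 + 30132 = 46980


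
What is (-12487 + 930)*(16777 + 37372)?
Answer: -625799993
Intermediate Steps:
(-12487 + 930)*(16777 + 37372) = -11557*54149 = -625799993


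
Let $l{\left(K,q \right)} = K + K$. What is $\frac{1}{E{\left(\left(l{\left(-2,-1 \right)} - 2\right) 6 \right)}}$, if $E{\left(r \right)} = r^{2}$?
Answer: $\frac{1}{1296} \approx 0.0007716$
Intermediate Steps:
$l{\left(K,q \right)} = 2 K$
$\frac{1}{E{\left(\left(l{\left(-2,-1 \right)} - 2\right) 6 \right)}} = \frac{1}{\left(\left(2 \left(-2\right) - 2\right) 6\right)^{2}} = \frac{1}{\left(\left(-4 - 2\right) 6\right)^{2}} = \frac{1}{\left(\left(-6\right) 6\right)^{2}} = \frac{1}{\left(-36\right)^{2}} = \frac{1}{1296}$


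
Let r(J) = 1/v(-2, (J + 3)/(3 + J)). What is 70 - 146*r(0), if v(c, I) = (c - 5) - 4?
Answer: 916/11 ≈ 83.273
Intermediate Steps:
v(c, I) = -9 + c (v(c, I) = (-5 + c) - 4 = -9 + c)
r(J) = -1/11 (r(J) = 1/(-9 - 2) = 1/(-11) = -1/11)
70 - 146*r(0) = 70 - 146*(-1/11) = 70 + 146/11 = 916/11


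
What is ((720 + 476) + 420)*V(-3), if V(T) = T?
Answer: -4848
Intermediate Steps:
((720 + 476) + 420)*V(-3) = ((720 + 476) + 420)*(-3) = (1196 + 420)*(-3) = 1616*(-3) = -4848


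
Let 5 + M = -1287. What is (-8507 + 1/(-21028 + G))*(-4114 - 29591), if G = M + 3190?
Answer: 1097022999051/3826 ≈ 2.8673e+8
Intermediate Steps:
M = -1292 (M = -5 - 1287 = -1292)
G = 1898 (G = -1292 + 3190 = 1898)
(-8507 + 1/(-21028 + G))*(-4114 - 29591) = (-8507 + 1/(-21028 + 1898))*(-4114 - 29591) = (-8507 + 1/(-19130))*(-33705) = (-8507 - 1/19130)*(-33705) = -162738911/19130*(-33705) = 1097022999051/3826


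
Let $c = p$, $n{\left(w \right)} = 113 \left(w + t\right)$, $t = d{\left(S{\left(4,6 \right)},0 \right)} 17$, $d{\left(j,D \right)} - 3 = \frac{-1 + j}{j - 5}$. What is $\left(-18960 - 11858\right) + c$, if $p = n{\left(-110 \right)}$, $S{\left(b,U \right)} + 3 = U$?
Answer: $-39406$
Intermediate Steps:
$S{\left(b,U \right)} = -3 + U$
$d{\left(j,D \right)} = 3 + \frac{-1 + j}{-5 + j}$ ($d{\left(j,D \right)} = 3 + \frac{-1 + j}{j - 5} = 3 + \frac{-1 + j}{-5 + j}$)
$t = 34$ ($t = \frac{4 \left(-4 + \left(-3 + 6\right)\right)}{-5 + \left(-3 + 6\right)} 17 = \frac{4 \left(-4 + 3\right)}{-5 + 3} \cdot 17 = 4 \frac{1}{-2} \left(-1\right) 17 = 4 \left(- \frac{1}{2}\right) \left(-1\right) 17 = 2 \cdot 17 = 34$)
$n{\left(w \right)} = 3842 + 113 w$ ($n{\left(w \right)} = 113 \left(w + 34\right) = 113 \left(34 + w\right) = 3842 + 113 w$)
$p = -8588$ ($p = 3842 + 113 \left(-110\right) = 3842 - 12430 = -8588$)
$c = -8588$
$\left(-18960 - 11858\right) + c = \left(-18960 - 11858\right) - 8588 = -30818 - 8588 = -39406$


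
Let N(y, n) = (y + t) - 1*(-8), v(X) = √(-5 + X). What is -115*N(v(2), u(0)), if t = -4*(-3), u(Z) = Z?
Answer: -2300 - 115*I*√3 ≈ -2300.0 - 199.19*I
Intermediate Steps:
t = 12
N(y, n) = 20 + y (N(y, n) = (y + 12) - 1*(-8) = (12 + y) + 8 = 20 + y)
-115*N(v(2), u(0)) = -115*(20 + √(-5 + 2)) = -115*(20 + √(-3)) = -115*(20 + I*√3) = -2300 - 115*I*√3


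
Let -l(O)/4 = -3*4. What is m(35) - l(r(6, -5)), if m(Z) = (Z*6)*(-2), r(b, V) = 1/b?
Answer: -468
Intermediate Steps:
l(O) = 48 (l(O) = -(-12)*4 = -4*(-12) = 48)
m(Z) = -12*Z (m(Z) = (6*Z)*(-2) = -12*Z)
m(35) - l(r(6, -5)) = -12*35 - 1*48 = -420 - 48 = -468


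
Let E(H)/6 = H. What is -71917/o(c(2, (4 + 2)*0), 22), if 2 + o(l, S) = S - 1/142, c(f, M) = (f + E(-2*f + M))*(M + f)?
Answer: -10212214/2839 ≈ -3597.1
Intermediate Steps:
E(H) = 6*H
c(f, M) = (M + f)*(-11*f + 6*M) (c(f, M) = (f + 6*(-2*f + M))*(M + f) = (f + 6*(M - 2*f))*(M + f) = (f + (-12*f + 6*M))*(M + f) = (-11*f + 6*M)*(M + f) = (M + f)*(-11*f + 6*M))
o(l, S) = -285/142 + S (o(l, S) = -2 + (S - 1/142) = -2 + (-1/142 + S) = -285/142 + S)
-71917/o(c(2, (4 + 2)*0), 22) = -71917/(-285/142 + 22) = -71917/2839/142 = -71917*142/2839 = -10212214/2839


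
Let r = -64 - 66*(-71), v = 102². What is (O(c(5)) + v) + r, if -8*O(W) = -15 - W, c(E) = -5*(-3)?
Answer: 60119/4 ≈ 15030.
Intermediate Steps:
c(E) = 15
v = 10404
O(W) = 15/8 + W/8 (O(W) = -(-15 - W)/8 = 15/8 + W/8)
r = 4622 (r = -64 + 4686 = 4622)
(O(c(5)) + v) + r = ((15/8 + (⅛)*15) + 10404) + 4622 = ((15/8 + 15/8) + 10404) + 4622 = (15/4 + 10404) + 4622 = 41631/4 + 4622 = 60119/4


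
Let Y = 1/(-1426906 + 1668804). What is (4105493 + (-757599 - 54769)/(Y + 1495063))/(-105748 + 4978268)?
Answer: 1484762635300721011/1762160255359179000 ≈ 0.84258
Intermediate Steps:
Y = 1/241898 ≈ 4.1340e-6
(4105493 + (-757599 - 54769)/(Y + 1495063))/(-105748 + 4978268) = (4105493 + (-757599 - 54769)/(1/241898 + 1495063))/(-105748 + 4978268) = (4105493 - 812368/361652749575/241898)/4872520 = (4105493 - 812368*241898/361652749575)*(1/4872520) = (4105493 - 196510194464/361652749575)*(1/4872520) = (1484762635300721011/361652749575)*(1/4872520) = 1484762635300721011/1762160255359179000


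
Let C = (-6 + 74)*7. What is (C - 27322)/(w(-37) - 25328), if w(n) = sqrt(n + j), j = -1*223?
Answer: 169988872/160376961 + 13423*I*sqrt(65)/160376961 ≈ 1.0599 + 0.00067478*I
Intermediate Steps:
j = -223
C = 476 (C = 68*7 = 476)
w(n) = sqrt(-223 + n) (w(n) = sqrt(n - 223) = sqrt(-223 + n))
(C - 27322)/(w(-37) - 25328) = (476 - 27322)/(sqrt(-223 - 37) - 25328) = -26846/(sqrt(-260) - 25328) = -26846/(2*I*sqrt(65) - 25328) = -26846/(-25328 + 2*I*sqrt(65))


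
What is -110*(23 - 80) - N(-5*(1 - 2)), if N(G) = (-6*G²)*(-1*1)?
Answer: 6120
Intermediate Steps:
N(G) = 6*G² (N(G) = -6*G²*(-1) = 6*G²)
-110*(23 - 80) - N(-5*(1 - 2)) = -110*(23 - 80) - 6*(-5*(1 - 2))² = -110*(-57) - 6*(-5*(-1))² = 6270 - 6*5² = 6270 - 6*25 = 6270 - 1*150 = 6270 - 150 = 6120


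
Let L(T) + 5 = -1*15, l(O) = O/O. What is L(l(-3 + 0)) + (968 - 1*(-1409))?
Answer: 2357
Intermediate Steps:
l(O) = 1
L(T) = -20 (L(T) = -5 - 1*15 = -5 - 15 = -20)
L(l(-3 + 0)) + (968 - 1*(-1409)) = -20 + (968 - 1*(-1409)) = -20 + (968 + 1409) = -20 + 2377 = 2357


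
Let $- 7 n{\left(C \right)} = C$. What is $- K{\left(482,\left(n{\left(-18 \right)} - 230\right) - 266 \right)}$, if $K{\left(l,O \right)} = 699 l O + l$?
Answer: $\frac{1163711398}{7} \approx 1.6624 \cdot 10^{8}$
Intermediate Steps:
$n{\left(C \right)} = - \frac{C}{7}$
$K{\left(l,O \right)} = l + 699 O l$ ($K{\left(l,O \right)} = 699 O l + l = l + 699 O l$)
$- K{\left(482,\left(n{\left(-18 \right)} - 230\right) - 266 \right)} = - 482 \left(1 + 699 \left(\left(\left(- \frac{1}{7}\right) \left(-18\right) - 230\right) - 266\right)\right) = - 482 \left(1 + 699 \left(\left(\frac{18}{7} - 230\right) - 266\right)\right) = - 482 \left(1 + 699 \left(- \frac{1592}{7} - 266\right)\right) = - 482 \left(1 + 699 \left(- \frac{3454}{7}\right)\right) = - 482 \left(1 - \frac{2414346}{7}\right) = - \frac{482 \left(-2414339\right)}{7} = \left(-1\right) \left(- \frac{1163711398}{7}\right) = \frac{1163711398}{7}$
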